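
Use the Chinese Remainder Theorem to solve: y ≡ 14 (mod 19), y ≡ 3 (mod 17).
71

Using the Chinese Remainder Theorem:
M = product of moduli = 323
For equation 1: M_1 = 17, 17 ≡ 17 (mod 19), inverse of 17 mod 19 is 9 (check: 17 × 9 = 153 ≡ 1 (mod 19))
For equation 2: M_2 = 19, 19 ≡ 2 (mod 17), inverse of 19 mod 17 is 9 (check: 2 × 9 = 18 ≡ 1 (mod 17))
Combine: y ≡ Σ r_i×M_i×(M_i⁻¹ mod m_i) = 14×17×9 + 3×19×9 = 2142 + 513 = 2655
2655 mod 323 = 71
y ≡ 71 (mod 323)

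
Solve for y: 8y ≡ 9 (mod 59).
38

Since gcd(8, 59) = 1 divides 9, a solution exists.
Multiply both sides by the inverse of 8 mod 59:
  8^(-1) mod 59 = 37
  x ≡ 37 × 9 ≡ 333 ≡ 38 (mod 59)
Verification: 8 × 38 = 304 = 5 × 59 + 9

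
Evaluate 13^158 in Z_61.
Using Fermat: 13^{60} ≡ 1 (mod 61). 158 ≡ 38 (mod 60). So 13^{158} ≡ 13^{38} ≡ 47 (mod 61)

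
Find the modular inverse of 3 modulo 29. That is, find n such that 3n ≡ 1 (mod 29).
10

Using Extended Euclidean Algorithm:
gcd(3, 29) = 1
Bezout coefficients: 3 × 10 + 29 × -1 = 1
So 3 × 10 ≡ 1 (mod 29)
The inverse is 10 mod 29 = 10
Verification: 3 × 10 = 30 = 1 × 29 + 1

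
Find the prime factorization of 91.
7 × 13

Divide by primes starting from smallest:
91 ÷ 7 = 13
13 ÷ 13 = 1

91 = 7 × 13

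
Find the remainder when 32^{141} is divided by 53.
By Fermat: 32^{52} ≡ 1 (mod 53). 141 = 2×52 + 37. So 32^{141} ≡ 32^{37} ≡ 45 (mod 53)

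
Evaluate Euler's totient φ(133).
108

Prime factorization: 133 = 7 × 19
Using the formula φ(n) = n × Π(1 - 1/p) for each prime factor p:
φ(133) = 133 × (1 - 1/7) × (1 - 1/19)
φ(133) = 108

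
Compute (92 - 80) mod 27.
12

(92 - 80) = 12
12 mod 27 = 12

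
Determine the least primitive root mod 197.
p - 1 = 196 has prime divisors 2, 7. h is a primitive root mod 197 iff h^(196/q) ≢ 1 (mod 197) for each such q.
h = 2: 2^98 ≡ 196, 2^28 ≡ 104 (mod 197); none is 1, so 2 has order 196 and is a primitive root.
The smallest primitive root mod 197 is g = 2.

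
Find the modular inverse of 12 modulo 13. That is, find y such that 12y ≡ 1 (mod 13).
12

Using Extended Euclidean Algorithm:
gcd(12, 13) = 1
Bezout coefficients: 12 × -1 + 13 × 1 = 1
So 12 × -1 ≡ 1 (mod 13)
The inverse is -1 mod 13 = 12
Verification: 12 × 12 = 144 = 11 × 13 + 1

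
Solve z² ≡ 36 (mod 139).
The square roots of 36 mod 139 are 6 and 133. Verify: 6² = 36 ≡ 36 (mod 139)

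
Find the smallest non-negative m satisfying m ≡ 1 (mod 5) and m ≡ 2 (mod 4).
M = 5 × 4 = 20. M₁ = 4, y₁ ≡ 4 (mod 5). M₂ = 5, y₂ ≡ 1 (mod 4). m = 1×4×4 + 2×5×1 ≡ 6 (mod 20)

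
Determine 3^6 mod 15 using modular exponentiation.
6 = 4 + 2 (binary 110). Repeated squaring mod 15: 3^1 ≡ 3; 3^2 ≡ 3² = 9 ≡ 9; 3^4 ≡ 9² = 81 ≡ 6. Multiply: 3^6 = 3^4 × 3^2 ≡ 6 × 9 (mod 15): 6 × 9 = 54 ≡ 9. So 3^6 ≡ 9 (mod 15).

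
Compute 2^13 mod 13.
Using Fermat: 2^{12} ≡ 1 (mod 13). 13 ≡ 1 (mod 12). So 2^{13} ≡ 2^{1} ≡ 2 (mod 13)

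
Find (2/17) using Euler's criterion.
(2/17) = 2^{8} mod 17 = 1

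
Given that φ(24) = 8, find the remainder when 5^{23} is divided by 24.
By Euler: 5^{8} ≡ 1 (mod 24) since gcd(5, 24) = 1. 23 = 2×8 + 7. So 5^{23} ≡ 5^{7} ≡ 5 (mod 24)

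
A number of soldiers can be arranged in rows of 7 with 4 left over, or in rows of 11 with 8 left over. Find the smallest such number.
M = 7 × 11 = 77. M₁ = 11, y₁ ≡ 2 (mod 7). M₂ = 7, y₂ ≡ 8 (mod 11). r = 4×11×2 + 8×7×8 ≡ 74 (mod 77). The smallest positive such number is 74.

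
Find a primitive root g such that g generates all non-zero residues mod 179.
p - 1 = 178 has prime divisors 2, 89. h is a primitive root mod 179 iff h^(178/q) ≢ 1 (mod 179) for each such q.
h = 2: 2^89 ≡ 178, 2^2 ≡ 4 (mod 179); none is 1, so 2 has order 178 and is a primitive root.
The smallest primitive root mod 179 is g = 2.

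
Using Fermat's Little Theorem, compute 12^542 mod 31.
By Fermat: 12^{30} ≡ 1 (mod 31). 542 ≡ 2 (mod 30). So 12^{542} ≡ 12^{2} ≡ 20 (mod 31)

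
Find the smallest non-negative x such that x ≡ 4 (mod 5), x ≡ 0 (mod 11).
44

Using the Chinese Remainder Theorem:
M = product of moduli = 55
For equation 1: M_1 = 11, 11 ≡ 1 (mod 5), inverse of 11 mod 5 is 1 (check: 1 × 1 = 1 ≡ 1 (mod 5))
For equation 2: M_2 = 5, 5 ≡ 5 (mod 11), inverse of 5 mod 11 is 9 (check: 5 × 9 = 45 ≡ 1 (mod 11))
Combine: x ≡ Σ r_i×M_i×(M_i⁻¹ mod m_i) = 4×11×1 + 0×5×9 = 44 + 0 = 44
44 mod 55 = 44
x ≡ 44 (mod 55)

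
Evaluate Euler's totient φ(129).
84

Prime factorization: 129 = 3 × 43
Using the formula φ(n) = n × Π(1 - 1/p) for each prime factor p:
φ(129) = 129 × (1 - 1/3) × (1 - 1/43)
φ(129) = 84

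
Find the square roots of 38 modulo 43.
The square roots of 38 mod 43 are 9 and 34. Verify: 9² = 81 ≡ 38 (mod 43)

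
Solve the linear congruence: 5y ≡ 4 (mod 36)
8

Since gcd(5, 36) = 1 divides 4, a solution exists.
Multiply both sides by the inverse of 5 mod 36:
  5^(-1) mod 36 = 29
  x ≡ 29 × 4 ≡ 116 ≡ 8 (mod 36)
Verification: 5 × 8 = 40 = 1 × 36 + 4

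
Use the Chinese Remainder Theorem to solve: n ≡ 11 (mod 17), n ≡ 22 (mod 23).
45

Using the Chinese Remainder Theorem:
M = product of moduli = 391
For equation 1: M_1 = 23, 23 ≡ 6 (mod 17), inverse of 23 mod 17 is 3 (check: 6 × 3 = 18 ≡ 1 (mod 17))
For equation 2: M_2 = 17, 17 ≡ 17 (mod 23), inverse of 17 mod 23 is 19 (check: 17 × 19 = 323 ≡ 1 (mod 23))
Combine: n ≡ Σ r_i×M_i×(M_i⁻¹ mod m_i) = 11×23×3 + 22×17×19 = 759 + 7106 = 7865
7865 mod 391 = 45
n ≡ 45 (mod 391)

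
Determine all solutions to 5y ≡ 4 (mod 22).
14

Since gcd(5, 22) = 1 divides 4, a solution exists.
Multiply both sides by the inverse of 5 mod 22:
  5^(-1) mod 22 = 9
  x ≡ 9 × 4 ≡ 36 ≡ 14 (mod 22)
Verification: 5 × 14 = 70 = 3 × 22 + 4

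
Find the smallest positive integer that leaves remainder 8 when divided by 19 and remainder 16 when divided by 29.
M = 19 × 29 = 551. M₁ = 29, y₁ ≡ 2 (mod 19). M₂ = 19, y₂ ≡ 26 (mod 29). y = 8×29×2 + 16×19×26 ≡ 103 (mod 551). The smallest positive such number is 103.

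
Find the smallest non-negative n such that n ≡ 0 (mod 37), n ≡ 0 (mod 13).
0

Using the Chinese Remainder Theorem:
M = product of moduli = 481
For equation 1: M_1 = 13, 13 ≡ 13 (mod 37), inverse of 13 mod 37 is 20 (check: 13 × 20 = 260 ≡ 1 (mod 37))
For equation 2: M_2 = 37, 37 ≡ 11 (mod 13), inverse of 37 mod 13 is 6 (check: 11 × 6 = 66 ≡ 1 (mod 13))
Combine: n ≡ Σ r_i×M_i×(M_i⁻¹ mod m_i) = 0×13×20 + 0×37×6 = 0 + 0 = 0
0 mod 481 = 0
n ≡ 0 (mod 481)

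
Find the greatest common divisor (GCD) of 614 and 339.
1

Using the Euclidean algorithm:
614 = 1 × 339 + 275
339 = 1 × 275 + 64
275 = 4 × 64 + 19
64 = 3 × 19 + 7
19 = 2 × 7 + 5
7 = 1 × 5 + 2
5 = 2 × 2 + 1
2 = 2 × 1 + 0

GCD(614, 339) = 1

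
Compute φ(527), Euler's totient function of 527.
480

Prime factorization: 527 = 17 × 31
Using the formula φ(n) = n × Π(1 - 1/p) for each prime factor p:
φ(527) = 527 × (1 - 1/17) × (1 - 1/31)
φ(527) = 480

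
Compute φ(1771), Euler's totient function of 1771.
1320

Prime factorization: 1771 = 7 × 11 × 23
Using the formula φ(n) = n × Π(1 - 1/p) for each prime factor p:
φ(1771) = 1771 × (1 - 1/7) × (1 - 1/11) × (1 - 1/23)
φ(1771) = 1320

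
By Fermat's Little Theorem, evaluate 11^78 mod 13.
By Fermat: 11^{12} ≡ 1 (mod 13). 78 = 6×12 + 6. So 11^{78} ≡ 11^{6} ≡ 12 (mod 13)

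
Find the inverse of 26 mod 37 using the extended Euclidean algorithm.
Extended GCD: 26(10) + 37(-7) = 1. So 26^(-1) ≡ 10 ≡ 10 (mod 37). Verify: 26 × 10 = 260 ≡ 1 (mod 37)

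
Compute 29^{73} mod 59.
41

Using successive squaring:
Binary expansion of 73: 1001001
Powers of 29 mod 59 (each is the square of the previous):
  29^1 ≡ 29 (mod 59)
  29^2 ≡ 29² = 841 ≡ 15 (mod 59)
  29^4 ≡ 15² = 225 ≡ 48 (mod 59)
  29^8 ≡ 48² = 2304 ≡ 3 (mod 59)
  29^16 ≡ 3² = 9 ≡ 9 (mod 59)
  29^32 ≡ 9² = 81 ≡ 22 (mod 59)
  29^64 ≡ 22² = 484 ≡ 12 (mod 59)
73 = 64 + 8 + 1, so 29^73 = 29^64 × 29^8 × 29^1 ≡ 12 × 3 × 29 (mod 59)
Multiplying step by step:
  12 × 3 = 36 ≡ 36 (mod 59)
  36 × 29 = 1044 ≡ 41 (mod 59)
Result: 29^73 ≡ 41 (mod 59)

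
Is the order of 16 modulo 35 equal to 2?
No, the actual order is 3, not 2.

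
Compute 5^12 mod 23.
Using repeated squaring. 12 = 8 + 4 (binary 1100). Repeated squaring mod 23: 5^1 ≡ 5; 5^2 ≡ 5² = 25 ≡ 2; 5^4 ≡ 2² = 4 ≡ 4; 5^8 ≡ 4² = 16 ≡ 16. Multiply: 5^12 = 5^8 × 5^4 ≡ 16 × 4 (mod 23): 16 × 4 = 64 ≡ 18. So 5^12 ≡ 18 (mod 23).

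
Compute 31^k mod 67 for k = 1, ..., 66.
g^1, g^2, ..., g^{66} mod 67: {31, 23, 43, 60, 51, 40, 34, 49, 45, 55, 30, 59, 20, 17, 58, 56, 61, 15, 63, 10, 42, 29, 28, 64, 41, 65, 5, 21, 48, 14, 32, 54, 66, 36, 44, 24, 7, 16, 27, 33, 18, 22, 12, 37, 8, 47, 50, 9, 11, 6, 52, 4, 57, 25, 38, 39, 3, 26, 2, 62, 46, 19, 53, 35, 13, 1}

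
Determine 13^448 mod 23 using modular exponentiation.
Using Fermat: 13^{22} ≡ 1 (mod 23). 448 ≡ 8 (mod 22). So 13^{448} ≡ 13^{8} ≡ 2 (mod 23)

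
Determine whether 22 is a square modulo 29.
By Euler's criterion: 22^{14} ≡ 1 (mod 29). Since this equals 1, 22 is a QR.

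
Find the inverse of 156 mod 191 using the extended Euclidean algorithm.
Extended GCD: 156(60) + 191(-49) = 1. So 156^(-1) ≡ 60 ≡ 60 (mod 191). Verify: 156 × 60 = 9360 ≡ 1 (mod 191)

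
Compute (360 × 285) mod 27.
0

(360 × 285) = 102600
102600 mod 27 = 0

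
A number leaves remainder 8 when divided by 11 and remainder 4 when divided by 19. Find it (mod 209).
M = 11 × 19 = 209. M₁ = 19, y₁ ≡ 7 (mod 11). M₂ = 11, y₂ ≡ 7 (mod 19). m = 8×19×7 + 4×11×7 ≡ 118 (mod 209)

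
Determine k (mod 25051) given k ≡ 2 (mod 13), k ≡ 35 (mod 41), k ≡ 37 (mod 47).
7087

Using the Chinese Remainder Theorem:
M = product of moduli = 25051
For equation 1: M_1 = 1927, 1927 ≡ 3 (mod 13), inverse of 1927 mod 13 is 9 (check: 3 × 9 = 27 ≡ 1 (mod 13))
For equation 2: M_2 = 611, 611 ≡ 37 (mod 41), inverse of 611 mod 41 is 10 (check: 37 × 10 = 370 ≡ 1 (mod 41))
For equation 3: M_3 = 533, 533 ≡ 16 (mod 47), inverse of 533 mod 47 is 3 (check: 16 × 3 = 48 ≡ 1 (mod 47))
Combine: k ≡ Σ r_i×M_i×(M_i⁻¹ mod m_i) = 2×1927×9 + 35×611×10 + 37×533×3 = 34686 + 213850 + 59163 = 307699
307699 mod 25051 = 7087
k ≡ 7087 (mod 25051)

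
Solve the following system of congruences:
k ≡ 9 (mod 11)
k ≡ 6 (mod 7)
20

Using the Chinese Remainder Theorem:
M = product of moduli = 77
For equation 1: M_1 = 7, 7 ≡ 7 (mod 11), inverse of 7 mod 11 is 8 (check: 7 × 8 = 56 ≡ 1 (mod 11))
For equation 2: M_2 = 11, 11 ≡ 4 (mod 7), inverse of 11 mod 7 is 2 (check: 4 × 2 = 8 ≡ 1 (mod 7))
Combine: k ≡ Σ r_i×M_i×(M_i⁻¹ mod m_i) = 9×7×8 + 6×11×2 = 504 + 132 = 636
636 mod 77 = 20
k ≡ 20 (mod 77)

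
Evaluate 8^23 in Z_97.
Using repeated squaring. 23 = 16 + 4 + 2 + 1 (binary 10111). Repeated squaring mod 97: 8^1 ≡ 8; 8^2 ≡ 8² = 64 ≡ 64; 8^4 ≡ 64² = 4096 ≡ 22; 8^8 ≡ 22² = 484 ≡ 96; 8^16 ≡ 96² = 9216 ≡ 1. Multiply: 8^23 = 8^16 × 8^4 × 8^2 × 8^1 ≡ 1 × 22 × 64 × 8 (mod 97): 1 × 22 = 22 ≡ 22; 22 × 64 = 1408 ≡ 50; 50 × 8 = 400 ≡ 12. So 8^23 ≡ 12 (mod 97).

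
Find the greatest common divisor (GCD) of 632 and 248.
8

Using the Euclidean algorithm:
632 = 2 × 248 + 136
248 = 1 × 136 + 112
136 = 1 × 112 + 24
112 = 4 × 24 + 16
24 = 1 × 16 + 8
16 = 2 × 8 + 0

GCD(632, 248) = 8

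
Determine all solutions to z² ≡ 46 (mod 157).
The square roots of 46 mod 157 are 108 and 49. Verify: 108² = 11664 ≡ 46 (mod 157)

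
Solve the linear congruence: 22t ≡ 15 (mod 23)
8

Since gcd(22, 23) = 1 divides 15, a solution exists.
Multiply both sides by the inverse of 22 mod 23:
  22^(-1) mod 23 = 22
  x ≡ 22 × 15 ≡ 330 ≡ 8 (mod 23)
Verification: 22 × 8 = 176 = 7 × 23 + 15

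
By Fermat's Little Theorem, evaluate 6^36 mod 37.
By Fermat's Little Theorem, 6^{36} ≡ 1 (mod 37) since 37 is prime and gcd(6, 37) = 1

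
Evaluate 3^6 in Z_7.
6 = 4 + 2 (binary 110). Repeated squaring mod 7: 3^1 ≡ 3; 3^2 ≡ 3² = 9 ≡ 2; 3^4 ≡ 2² = 4 ≡ 4. Multiply: 3^6 = 3^4 × 3^2 ≡ 4 × 2 (mod 7): 4 × 2 = 8 ≡ 1. So 3^6 ≡ 1 (mod 7).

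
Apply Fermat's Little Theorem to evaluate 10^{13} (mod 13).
10

By Fermat's Little Theorem, a^(p-1) ≡ 1 (mod p) for prime p and gcd(a, p) = 1
Here p = 13, so 10^12 ≡ 1 (mod 13)
We can reduce the exponent: 13 mod 12 = 1
So 10^13 ≡ 10^1 (mod 13)
Computing: 10^1 mod 13 = 10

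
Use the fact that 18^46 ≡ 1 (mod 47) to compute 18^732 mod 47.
By Fermat: 18^{46} ≡ 1 (mod 47). 732 ≡ 42 (mod 46). So 18^{732} ≡ 18^{42} ≡ 32 (mod 47)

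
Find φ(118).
58

Prime factorization: 118 = 2 × 59
Using the formula φ(n) = n × Π(1 - 1/p) for each prime factor p:
φ(118) = 118 × (1 - 1/2) × (1 - 1/59)
φ(118) = 58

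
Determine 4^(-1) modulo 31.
4^(-1) ≡ 8 (mod 31). Verification: 4 × 8 = 32 ≡ 1 (mod 31)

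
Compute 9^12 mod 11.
Using Fermat: 9^{10} ≡ 1 (mod 11). 12 ≡ 2 (mod 10). So 9^{12} ≡ 9^{2} ≡ 4 (mod 11)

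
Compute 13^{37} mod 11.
7

Using successive squaring:
Binary expansion of 37: 100101
Powers of 13 mod 11 (each is the square of the previous):
  13^1 ≡ 2 (mod 11)
  13^2 ≡ 2² = 4 ≡ 4 (mod 11)
  13^4 ≡ 4² = 16 ≡ 5 (mod 11)
  13^8 ≡ 5² = 25 ≡ 3 (mod 11)
  13^16 ≡ 3² = 9 ≡ 9 (mod 11)
  13^32 ≡ 9² = 81 ≡ 4 (mod 11)
37 = 32 + 4 + 1, so 13^37 = 13^32 × 13^4 × 13^1 ≡ 4 × 5 × 2 (mod 11)
Multiplying step by step:
  4 × 5 = 20 ≡ 9 (mod 11)
  9 × 2 = 18 ≡ 7 (mod 11)
Result: 13^37 ≡ 7 (mod 11)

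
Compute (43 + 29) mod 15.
12

(43 + 29) = 72
72 mod 15 = 12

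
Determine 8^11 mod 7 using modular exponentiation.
Using Fermat: 8^{6} ≡ 1 (mod 7). 11 ≡ 5 (mod 6). So 8^{11} ≡ 8^{5} ≡ 1 (mod 7)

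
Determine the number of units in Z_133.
108

Prime factorization: 133 = 7 × 19
Using the formula φ(n) = n × Π(1 - 1/p) for each prime factor p:
φ(133) = 133 × (1 - 1/7) × (1 - 1/19)
φ(133) = 108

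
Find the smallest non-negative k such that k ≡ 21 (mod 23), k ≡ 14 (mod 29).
159

Using the Chinese Remainder Theorem:
M = product of moduli = 667
For equation 1: M_1 = 29, 29 ≡ 6 (mod 23), inverse of 29 mod 23 is 4 (check: 6 × 4 = 24 ≡ 1 (mod 23))
For equation 2: M_2 = 23, 23 ≡ 23 (mod 29), inverse of 23 mod 29 is 24 (check: 23 × 24 = 552 ≡ 1 (mod 29))
Combine: k ≡ Σ r_i×M_i×(M_i⁻¹ mod m_i) = 21×29×4 + 14×23×24 = 2436 + 7728 = 10164
10164 mod 667 = 159
k ≡ 159 (mod 667)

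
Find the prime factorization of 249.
3 × 83

Divide by primes starting from smallest:
249 ÷ 3 = 83
83 ÷ 83 = 1

249 = 3 × 83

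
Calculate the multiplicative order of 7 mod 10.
Powers of 7 mod 10: 7^1≡7, 7^2≡9, 7^3≡3, 7^4≡1. Order = 4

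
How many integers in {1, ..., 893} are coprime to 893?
828

Prime factorization: 893 = 19 × 47
Using the formula φ(n) = n × Π(1 - 1/p) for each prime factor p:
φ(893) = 893 × (1 - 1/19) × (1 - 1/47)
φ(893) = 828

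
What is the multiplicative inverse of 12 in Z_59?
12^(-1) ≡ 5 (mod 59). Verification: 12 × 5 = 60 ≡ 1 (mod 59)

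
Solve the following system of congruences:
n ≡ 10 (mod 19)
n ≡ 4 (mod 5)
29

Using the Chinese Remainder Theorem:
M = product of moduli = 95
For equation 1: M_1 = 5, 5 ≡ 5 (mod 19), inverse of 5 mod 19 is 4 (check: 5 × 4 = 20 ≡ 1 (mod 19))
For equation 2: M_2 = 19, 19 ≡ 4 (mod 5), inverse of 19 mod 5 is 4 (check: 4 × 4 = 16 ≡ 1 (mod 5))
Combine: n ≡ Σ r_i×M_i×(M_i⁻¹ mod m_i) = 10×5×4 + 4×19×4 = 200 + 304 = 504
504 mod 95 = 29
n ≡ 29 (mod 95)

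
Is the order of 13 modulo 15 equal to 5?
No, the actual order is 4, not 5.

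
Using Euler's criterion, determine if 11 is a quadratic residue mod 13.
By Euler's criterion: 11^{6} ≡ 12 (mod 13). Since this equals -1 (≡ 12), 11 is not a QR.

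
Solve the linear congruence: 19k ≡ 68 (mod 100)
72

Since gcd(19, 100) = 1 divides 68, a solution exists.
Multiply both sides by the inverse of 19 mod 100:
  19^(-1) mod 100 = 79
  x ≡ 79 × 68 ≡ 5372 ≡ 72 (mod 100)
Verification: 19 × 72 = 1368 = 13 × 100 + 68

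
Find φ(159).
104

Prime factorization: 159 = 3 × 53
Using the formula φ(n) = n × Π(1 - 1/p) for each prime factor p:
φ(159) = 159 × (1 - 1/3) × (1 - 1/53)
φ(159) = 104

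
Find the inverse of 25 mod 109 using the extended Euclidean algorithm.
Extended GCD: 25(48) + 109(-11) = 1. So 25^(-1) ≡ 48 ≡ 48 (mod 109). Verify: 25 × 48 = 1200 ≡ 1 (mod 109)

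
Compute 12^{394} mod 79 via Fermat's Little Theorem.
38

By Fermat's Little Theorem, a^(p-1) ≡ 1 (mod p) for prime p and gcd(a, p) = 1
Here p = 79, so 12^78 ≡ 1 (mod 79)
We can reduce the exponent: 394 mod 78 = 4
So 12^394 ≡ 12^4 (mod 79)
Computing: 12^4 mod 79 = 38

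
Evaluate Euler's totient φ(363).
220

Prime factorization: 363 = 3 × 11^2
Using the formula φ(n) = n × Π(1 - 1/p) for each prime factor p:
φ(363) = 363 × (1 - 1/3) × (1 - 1/11)
φ(363) = 220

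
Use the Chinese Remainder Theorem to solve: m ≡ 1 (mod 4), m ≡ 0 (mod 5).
M = 4 × 5 = 20. M₁ = 5, y₁ ≡ 1 (mod 4). M₂ = 4, y₂ ≡ 4 (mod 5). m = 1×5×1 + 0×4×4 ≡ 5 (mod 20)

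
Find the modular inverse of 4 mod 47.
4^(-1) ≡ 12 (mod 47). Verification: 4 × 12 = 48 ≡ 1 (mod 47)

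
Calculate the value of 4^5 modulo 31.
5 = 4 + 1 (binary 101). Repeated squaring mod 31: 4^1 ≡ 4; 4^2 ≡ 4² = 16 ≡ 16; 4^4 ≡ 16² = 256 ≡ 8. Multiply: 4^5 = 4^4 × 4^1 ≡ 8 × 4 (mod 31): 8 × 4 = 32 ≡ 1. So 4^5 ≡ 1 (mod 31).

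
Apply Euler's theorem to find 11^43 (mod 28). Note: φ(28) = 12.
By Euler: 11^{12} ≡ 1 (mod 28) since gcd(11, 28) = 1. 43 = 3×12 + 7. So 11^{43} ≡ 11^{7} ≡ 11 (mod 28)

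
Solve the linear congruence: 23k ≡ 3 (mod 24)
21

Since gcd(23, 24) = 1 divides 3, a solution exists.
Multiply both sides by the inverse of 23 mod 24:
  23^(-1) mod 24 = 23
  x ≡ 23 × 3 ≡ 69 ≡ 21 (mod 24)
Verification: 23 × 21 = 483 = 20 × 24 + 3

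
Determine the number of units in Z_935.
640

Prime factorization: 935 = 5 × 11 × 17
Using the formula φ(n) = n × Π(1 - 1/p) for each prime factor p:
φ(935) = 935 × (1 - 1/5) × (1 - 1/11) × (1 - 1/17)
φ(935) = 640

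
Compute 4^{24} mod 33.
25

Using successive squaring:
Binary expansion of 24: 11000
Powers of 4 mod 33 (each is the square of the previous):
  4^1 ≡ 4 (mod 33)
  4^2 ≡ 4² = 16 ≡ 16 (mod 33)
  4^4 ≡ 16² = 256 ≡ 25 (mod 33)
  4^8 ≡ 25² = 625 ≡ 31 (mod 33)
  4^16 ≡ 31² = 961 ≡ 4 (mod 33)
24 = 16 + 8, so 4^24 = 4^16 × 4^8 ≡ 4 × 31 (mod 33)
Multiplying step by step:
  4 × 31 = 124 ≡ 25 (mod 33)
Result: 4^24 ≡ 25 (mod 33)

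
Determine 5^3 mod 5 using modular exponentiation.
5 ≡ 0 (mod 5). 3 = 2 + 1 (binary 11). Repeated squaring mod 5: 0^1 ≡ 0; 0^2 ≡ 0² = 0 ≡ 0. Multiply: 5^3 ≡ 0^2 × 0^1 ≡ 0 × 0 (mod 5): 0 × 0 = 0 ≡ 0. So 5^3 ≡ 0 (mod 5).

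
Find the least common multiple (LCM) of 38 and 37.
1406

First find GCD(38, 37) using the Euclidean algorithm:
38 = 1 × 37 + 1
37 = 37 × 1 + 0
GCD(38, 37) = 1

LCM formula: LCM(a, b) = (a × b) / GCD(a, b)
LCM(38, 37) = (38 × 37) / 1
LCM(38, 37) = 1406 / 1
LCM(38, 37) = 1406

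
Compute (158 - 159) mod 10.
9

(158 - 159) = -1
-1 mod 10 = 9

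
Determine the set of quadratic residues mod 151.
QRs mod 151: {1, 2, 4, 5, 8, 9, 10, 11, 16, 17, 18, 19, 20, 21, 22, 25, 29, 31, 32, 34, 36, 37, 38, 39, 40, 42, 43, 44, 45, 47, 49, 50, 55, 58, 59, 62, 64, 68, 69, 72, 74, 76, 78, 80, 81, 84, 85, 86, 88, 90, 91, 94, 95, 97, 98, 99, 100, 103, 105, 110, 116, 118, 121, 123, 124, 125, 127, 128, 136, 137, 138, 139, 144, 145, 148}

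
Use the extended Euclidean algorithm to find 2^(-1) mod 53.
Extended GCD: 2(-26) + 53(1) = 1. So 2^(-1) ≡ 27 ≡ 27 (mod 53). Verify: 2 × 27 = 54 ≡ 1 (mod 53)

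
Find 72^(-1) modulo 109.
53

Using Extended Euclidean Algorithm:
gcd(72, 109) = 1
Bezout coefficients: 72 × 53 + 109 × -35 = 1
So 72 × 53 ≡ 1 (mod 109)
The inverse is 53 mod 109 = 53
Verification: 72 × 53 = 3816 = 35 × 109 + 1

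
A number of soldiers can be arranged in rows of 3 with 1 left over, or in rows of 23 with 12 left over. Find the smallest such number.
M = 3 × 23 = 69. M₁ = 23, y₁ ≡ 2 (mod 3). M₂ = 3, y₂ ≡ 8 (mod 23). k = 1×23×2 + 12×3×8 ≡ 58 (mod 69). The smallest positive such number is 58.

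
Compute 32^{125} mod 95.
22

Using successive squaring:
Binary expansion of 125: 1111101
Powers of 32 mod 95 (each is the square of the previous):
  32^1 ≡ 32 (mod 95)
  32^2 ≡ 32² = 1024 ≡ 74 (mod 95)
  32^4 ≡ 74² = 5476 ≡ 61 (mod 95)
  32^8 ≡ 61² = 3721 ≡ 16 (mod 95)
  32^16 ≡ 16² = 256 ≡ 66 (mod 95)
  32^32 ≡ 66² = 4356 ≡ 81 (mod 95)
  32^64 ≡ 81² = 6561 ≡ 6 (mod 95)
125 = 64 + 32 + 16 + 8 + 4 + 1, so 32^125 = 32^64 × 32^32 × 32^16 × 32^8 × 32^4 × 32^1 ≡ 6 × 81 × 66 × 16 × 61 × 32 (mod 95)
Multiplying step by step:
  6 × 81 = 486 ≡ 11 (mod 95)
  11 × 66 = 726 ≡ 61 (mod 95)
  61 × 16 = 976 ≡ 26 (mod 95)
  26 × 61 = 1586 ≡ 66 (mod 95)
  66 × 32 = 2112 ≡ 22 (mod 95)
Result: 32^125 ≡ 22 (mod 95)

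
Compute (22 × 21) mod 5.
2

(22 × 21) = 462
462 mod 5 = 2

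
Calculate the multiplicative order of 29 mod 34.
Powers of 29 mod 34: 29^1≡29, 29^2≡25, 29^3≡11, 29^4≡13, 29^5≡3, 29^6≡19, 29^7≡7, 29^8≡33, 29^9≡5, 29^10≡9, 29^11≡23, 29^12≡21, 29^13≡31, 29^14≡15, 29^15≡27, 29^16≡1. Order = 16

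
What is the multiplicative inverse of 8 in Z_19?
8^(-1) ≡ 12 (mod 19). Verification: 8 × 12 = 96 ≡ 1 (mod 19)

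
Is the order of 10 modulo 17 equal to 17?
No, the actual order is 16, not 17.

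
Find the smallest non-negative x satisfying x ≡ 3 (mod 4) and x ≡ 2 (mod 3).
M = 4 × 3 = 12. M₁ = 3, y₁ ≡ 3 (mod 4). M₂ = 4, y₂ ≡ 1 (mod 3). x = 3×3×3 + 2×4×1 ≡ 11 (mod 12)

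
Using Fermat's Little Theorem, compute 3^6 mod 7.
By Fermat's Little Theorem, 3^{6} ≡ 1 (mod 7) since 7 is prime and gcd(3, 7) = 1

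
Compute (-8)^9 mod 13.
(-8) ≡ 5 (mod 13). 9 = 8 + 1 (binary 1001). Repeated squaring mod 13: 5^1 ≡ 5; 5^2 ≡ 5² = 25 ≡ 12; 5^4 ≡ 12² = 144 ≡ 1; 5^8 ≡ 1² = 1 ≡ 1. Multiply: (-8)^9 ≡ 5^8 × 5^1 ≡ 1 × 5 (mod 13): 1 × 5 = 5 ≡ 5. So (-8)^9 ≡ 5 (mod 13).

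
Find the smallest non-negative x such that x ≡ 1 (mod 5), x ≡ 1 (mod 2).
1

Using the Chinese Remainder Theorem:
M = product of moduli = 10
For equation 1: M_1 = 2, 2 ≡ 2 (mod 5), inverse of 2 mod 5 is 3 (check: 2 × 3 = 6 ≡ 1 (mod 5))
For equation 2: M_2 = 5, 5 ≡ 1 (mod 2), inverse of 5 mod 2 is 1 (check: 1 × 1 = 1 ≡ 1 (mod 2))
Combine: x ≡ Σ r_i×M_i×(M_i⁻¹ mod m_i) = 1×2×3 + 1×5×1 = 6 + 5 = 11
11 mod 10 = 1
x ≡ 1 (mod 10)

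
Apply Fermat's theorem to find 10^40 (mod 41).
By Fermat's Little Theorem, 10^{40} ≡ 1 (mod 41) since 41 is prime and gcd(10, 41) = 1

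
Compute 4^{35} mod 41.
40

Using successive squaring:
Binary expansion of 35: 100011
Powers of 4 mod 41 (each is the square of the previous):
  4^1 ≡ 4 (mod 41)
  4^2 ≡ 4² = 16 ≡ 16 (mod 41)
  4^4 ≡ 16² = 256 ≡ 10 (mod 41)
  4^8 ≡ 10² = 100 ≡ 18 (mod 41)
  4^16 ≡ 18² = 324 ≡ 37 (mod 41)
  4^32 ≡ 37² = 1369 ≡ 16 (mod 41)
35 = 32 + 2 + 1, so 4^35 = 4^32 × 4^2 × 4^1 ≡ 16 × 16 × 4 (mod 41)
Multiplying step by step:
  16 × 16 = 256 ≡ 10 (mod 41)
  10 × 4 = 40 ≡ 40 (mod 41)
Result: 4^35 ≡ 40 (mod 41)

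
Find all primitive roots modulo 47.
Primitive roots mod 47: {5, 10, 11, 13, 15, 19, 20, 22, 23, 26, 29, 30, 31, 33, 35, 38, 39, 40, 41, 43, 44, 45}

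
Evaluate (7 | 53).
(7/53) = 7^{26} mod 53 = 1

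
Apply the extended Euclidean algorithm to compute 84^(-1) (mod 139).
Extended GCD: 84(48) + 139(-29) = 1. So 84^(-1) ≡ 48 ≡ 48 (mod 139). Verify: 84 × 48 = 4032 ≡ 1 (mod 139)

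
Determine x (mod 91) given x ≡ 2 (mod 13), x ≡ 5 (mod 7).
54

Using the Chinese Remainder Theorem:
M = product of moduli = 91
For equation 1: M_1 = 7, 7 ≡ 7 (mod 13), inverse of 7 mod 13 is 2 (check: 7 × 2 = 14 ≡ 1 (mod 13))
For equation 2: M_2 = 13, 13 ≡ 6 (mod 7), inverse of 13 mod 7 is 6 (check: 6 × 6 = 36 ≡ 1 (mod 7))
Combine: x ≡ Σ r_i×M_i×(M_i⁻¹ mod m_i) = 2×7×2 + 5×13×6 = 28 + 390 = 418
418 mod 91 = 54
x ≡ 54 (mod 91)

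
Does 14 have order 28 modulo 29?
p - 1 = 28 has prime divisors 2, 7. Check 14^(28/q) mod 29 for each: 14^(28/2) = 14^14 ≡ 28, 14^(28/7) = 14^4 ≡ 20 (mod 29). None of these is 1, so 14 has order 28 = φ(29), so it is a primitive root mod 29.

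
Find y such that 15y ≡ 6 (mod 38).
8

Since gcd(15, 38) = 1 divides 6, a solution exists.
Multiply both sides by the inverse of 15 mod 38:
  15^(-1) mod 38 = 33
  x ≡ 33 × 6 ≡ 198 ≡ 8 (mod 38)
Verification: 15 × 8 = 120 = 3 × 38 + 6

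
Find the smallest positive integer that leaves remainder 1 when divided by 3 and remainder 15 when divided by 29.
M = 3 × 29 = 87. M₁ = 29, y₁ ≡ 2 (mod 3). M₂ = 3, y₂ ≡ 10 (mod 29). x = 1×29×2 + 15×3×10 ≡ 73 (mod 87). The smallest positive such number is 73.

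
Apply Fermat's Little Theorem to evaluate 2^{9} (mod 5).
2

By Fermat's Little Theorem, a^(p-1) ≡ 1 (mod p) for prime p and gcd(a, p) = 1
Here p = 5, so 2^4 ≡ 1 (mod 5)
We can reduce the exponent: 9 mod 4 = 1
So 2^9 ≡ 2^1 (mod 5)
Computing: 2^1 mod 5 = 2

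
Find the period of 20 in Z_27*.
Powers of 20 mod 27: 20^1≡20, 20^2≡22, 20^3≡8, 20^4≡25, 20^5≡14, 20^6≡10, 20^7≡11, 20^8≡4, 20^9≡26, 20^10≡7, 20^11≡5, 20^12≡19, 20^13≡2, 20^14≡13, 20^15≡17, 20^16≡16, 20^17≡23, 20^18≡1. Order = 18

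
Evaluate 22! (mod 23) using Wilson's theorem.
By Wilson's theorem, (22)! ≡ -1 ≡ 22 (mod 23)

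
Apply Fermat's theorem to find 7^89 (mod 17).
By Fermat: 7^{16} ≡ 1 (mod 17). 89 = 5×16 + 9. So 7^{89} ≡ 7^{9} ≡ 10 (mod 17)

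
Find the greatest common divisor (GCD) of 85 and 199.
1

Using the Euclidean algorithm:
85 = 0 × 199 + 85
199 = 2 × 85 + 29
85 = 2 × 29 + 27
29 = 1 × 27 + 2
27 = 13 × 2 + 1
2 = 2 × 1 + 0

GCD(85, 199) = 1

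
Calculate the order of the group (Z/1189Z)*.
1120

Prime factorization: 1189 = 29 × 41
Using the formula φ(n) = n × Π(1 - 1/p) for each prime factor p:
φ(1189) = 1189 × (1 - 1/29) × (1 - 1/41)
φ(1189) = 1120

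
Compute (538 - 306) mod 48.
40

(538 - 306) = 232
232 mod 48 = 40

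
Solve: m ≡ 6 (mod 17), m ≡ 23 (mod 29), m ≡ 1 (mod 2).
M = 17 × 29 × 2 = 986. M₁ = 58, y₁ ≡ 5 (mod 17). M₂ = 34, y₂ ≡ 6 (mod 29). M₃ = 493, y₃ ≡ 1 (mod 2). m = 6×58×5 + 23×34×6 + 1×493×1 ≡ 23 (mod 986)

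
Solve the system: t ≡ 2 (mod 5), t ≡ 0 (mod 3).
M = 5 × 3 = 15. M₁ = 3, y₁ ≡ 2 (mod 5). M₂ = 5, y₂ ≡ 2 (mod 3). t = 2×3×2 + 0×5×2 ≡ 12 (mod 15)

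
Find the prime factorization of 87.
3 × 29

Divide by primes starting from smallest:
87 ÷ 3 = 29
29 ÷ 29 = 1

87 = 3 × 29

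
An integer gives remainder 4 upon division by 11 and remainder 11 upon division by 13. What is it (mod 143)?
M = 11 × 13 = 143. M₁ = 13, y₁ ≡ 6 (mod 11). M₂ = 11, y₂ ≡ 6 (mod 13). n = 4×13×6 + 11×11×6 ≡ 37 (mod 143). The smallest positive such number is 37.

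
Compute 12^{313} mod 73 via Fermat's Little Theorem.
23

By Fermat's Little Theorem, a^(p-1) ≡ 1 (mod p) for prime p and gcd(a, p) = 1
Here p = 73, so 12^72 ≡ 1 (mod 73)
We can reduce the exponent: 313 mod 72 = 25
So 12^313 ≡ 12^25 (mod 73)
Computing: 12^25 mod 73 = 23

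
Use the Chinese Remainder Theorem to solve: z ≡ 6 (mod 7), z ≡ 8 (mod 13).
M = 7 × 13 = 91. M₁ = 13, y₁ ≡ 6 (mod 7). M₂ = 7, y₂ ≡ 2 (mod 13). z = 6×13×6 + 8×7×2 ≡ 34 (mod 91)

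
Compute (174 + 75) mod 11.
7

(174 + 75) = 249
249 mod 11 = 7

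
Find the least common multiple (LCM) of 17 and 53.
901

First find GCD(17, 53) using the Euclidean algorithm:
17 = 0 × 53 + 17
53 = 3 × 17 + 2
17 = 8 × 2 + 1
2 = 2 × 1 + 0
GCD(17, 53) = 1

LCM formula: LCM(a, b) = (a × b) / GCD(a, b)
LCM(17, 53) = (17 × 53) / 1
LCM(17, 53) = 901 / 1
LCM(17, 53) = 901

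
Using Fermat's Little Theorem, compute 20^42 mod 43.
By Fermat's Little Theorem, 20^{42} ≡ 1 (mod 43) since 43 is prime and gcd(20, 43) = 1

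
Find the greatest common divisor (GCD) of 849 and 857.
1

Using the Euclidean algorithm:
849 = 0 × 857 + 849
857 = 1 × 849 + 8
849 = 106 × 8 + 1
8 = 8 × 1 + 0

GCD(849, 857) = 1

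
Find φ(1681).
1640

Prime factorization: 1681 = 41^2
Using the formula φ(n) = n × Π(1 - 1/p) for each prime factor p:
φ(1681) = 1681 × (1 - 1/41)
φ(1681) = 1640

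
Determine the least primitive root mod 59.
p - 1 = 58 has prime divisors 2, 29. h is a primitive root mod 59 iff h^(58/q) ≢ 1 (mod 59) for each such q.
h = 2: 2^29 ≡ 58, 2^2 ≡ 4 (mod 59); none is 1, so 2 has order 58 and is a primitive root.
The smallest primitive root mod 59 is g = 2.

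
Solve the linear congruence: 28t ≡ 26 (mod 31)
12

Since gcd(28, 31) = 1 divides 26, a solution exists.
Multiply both sides by the inverse of 28 mod 31:
  28^(-1) mod 31 = 10
  x ≡ 10 × 26 ≡ 260 ≡ 12 (mod 31)
Verification: 28 × 12 = 336 = 10 × 31 + 26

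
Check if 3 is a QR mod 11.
By Euler's criterion: 3^{5} ≡ 1 (mod 11). Since this equals 1, 3 is a QR.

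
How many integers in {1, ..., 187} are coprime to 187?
160

Prime factorization: 187 = 11 × 17
Using the formula φ(n) = n × Π(1 - 1/p) for each prime factor p:
φ(187) = 187 × (1 - 1/11) × (1 - 1/17)
φ(187) = 160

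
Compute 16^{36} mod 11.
5

Using successive squaring:
Binary expansion of 36: 100100
Powers of 16 mod 11 (each is the square of the previous):
  16^1 ≡ 5 (mod 11)
  16^2 ≡ 5² = 25 ≡ 3 (mod 11)
  16^4 ≡ 3² = 9 ≡ 9 (mod 11)
  16^8 ≡ 9² = 81 ≡ 4 (mod 11)
  16^16 ≡ 4² = 16 ≡ 5 (mod 11)
  16^32 ≡ 5² = 25 ≡ 3 (mod 11)
36 = 32 + 4, so 16^36 = 16^32 × 16^4 ≡ 3 × 9 (mod 11)
Multiplying step by step:
  3 × 9 = 27 ≡ 5 (mod 11)
Result: 16^36 ≡ 5 (mod 11)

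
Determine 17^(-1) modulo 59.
17^(-1) ≡ 7 (mod 59). Verification: 17 × 7 = 119 ≡ 1 (mod 59)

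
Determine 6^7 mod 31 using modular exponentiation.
7 = 4 + 2 + 1 (binary 111). Repeated squaring mod 31: 6^1 ≡ 6; 6^2 ≡ 6² = 36 ≡ 5; 6^4 ≡ 5² = 25 ≡ 25. Multiply: 6^7 = 6^4 × 6^2 × 6^1 ≡ 25 × 5 × 6 (mod 31): 25 × 5 = 125 ≡ 1; 1 × 6 = 6 ≡ 6. So 6^7 ≡ 6 (mod 31).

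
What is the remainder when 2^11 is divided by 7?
Using Fermat: 2^{6} ≡ 1 (mod 7). 11 ≡ 5 (mod 6). So 2^{11} ≡ 2^{5} ≡ 4 (mod 7)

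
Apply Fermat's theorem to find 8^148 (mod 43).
By Fermat: 8^{42} ≡ 1 (mod 43). 148 = 3×42 + 22. So 8^{148} ≡ 8^{22} ≡ 35 (mod 43)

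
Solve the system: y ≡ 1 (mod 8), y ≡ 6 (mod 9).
M = 8 × 9 = 72. M₁ = 9, y₁ ≡ 1 (mod 8). M₂ = 8, y₂ ≡ 8 (mod 9). y = 1×9×1 + 6×8×8 ≡ 33 (mod 72)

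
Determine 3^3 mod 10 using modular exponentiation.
3 = 2 + 1 (binary 11). Repeated squaring mod 10: 3^1 ≡ 3; 3^2 ≡ 3² = 9 ≡ 9. Multiply: 3^3 = 3^2 × 3^1 ≡ 9 × 3 (mod 10): 9 × 3 = 27 ≡ 7. So 3^3 ≡ 7 (mod 10).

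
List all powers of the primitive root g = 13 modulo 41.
g^1, g^2, ..., g^{40} mod 41: {13, 5, 24, 25, 38, 2, 26, 10, 7, 9, 35, 4, 11, 20, 14, 18, 29, 8, 22, 40, 28, 36, 17, 16, 3, 39, 15, 31, 34, 32, 6, 37, 30, 21, 27, 23, 12, 33, 19, 1}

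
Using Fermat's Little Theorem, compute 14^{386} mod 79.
18

By Fermat's Little Theorem, a^(p-1) ≡ 1 (mod p) for prime p and gcd(a, p) = 1
Here p = 79, so 14^78 ≡ 1 (mod 79)
We can reduce the exponent: 386 mod 78 = 74
So 14^386 ≡ 14^74 (mod 79)
Computing: 14^74 mod 79 = 18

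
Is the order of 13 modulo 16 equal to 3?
No, the actual order is 4, not 3.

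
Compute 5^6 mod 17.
6 = 4 + 2 (binary 110). Repeated squaring mod 17: 5^1 ≡ 5; 5^2 ≡ 5² = 25 ≡ 8; 5^4 ≡ 8² = 64 ≡ 13. Multiply: 5^6 = 5^4 × 5^2 ≡ 13 × 8 (mod 17): 13 × 8 = 104 ≡ 2. So 5^6 ≡ 2 (mod 17).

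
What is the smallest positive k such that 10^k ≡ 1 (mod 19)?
Powers of 10 mod 19: 10^1≡10, 10^2≡5, 10^3≡12, 10^4≡6, 10^5≡3, 10^6≡11, 10^7≡15, 10^8≡17, 10^9≡18, 10^10≡9, 10^11≡14, 10^12≡7, 10^13≡13, 10^14≡16, 10^15≡8, 10^16≡4, 10^17≡2, 10^18≡1. Order = 18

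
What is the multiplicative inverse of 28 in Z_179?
28^(-1) ≡ 32 (mod 179). Verification: 28 × 32 = 896 ≡ 1 (mod 179)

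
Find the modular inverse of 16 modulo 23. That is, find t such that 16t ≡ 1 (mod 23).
13

Using Extended Euclidean Algorithm:
gcd(16, 23) = 1
Bezout coefficients: 16 × -10 + 23 × 7 = 1
So 16 × -10 ≡ 1 (mod 23)
The inverse is -10 mod 23 = 13
Verification: 16 × 13 = 208 = 9 × 23 + 1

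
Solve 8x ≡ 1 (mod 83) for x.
52

Using Extended Euclidean Algorithm:
gcd(8, 83) = 1
Bezout coefficients: 8 × -31 + 83 × 3 = 1
So 8 × -31 ≡ 1 (mod 83)
The inverse is -31 mod 83 = 52
Verification: 8 × 52 = 416 = 5 × 83 + 1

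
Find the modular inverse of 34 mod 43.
34^(-1) ≡ 19 (mod 43). Verification: 34 × 19 = 646 ≡ 1 (mod 43)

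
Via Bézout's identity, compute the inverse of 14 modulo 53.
Extended GCD: 14(19) + 53(-5) = 1. So 14^(-1) ≡ 19 ≡ 19 (mod 53). Verify: 14 × 19 = 266 ≡ 1 (mod 53)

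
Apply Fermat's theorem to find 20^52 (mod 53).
By Fermat's Little Theorem, 20^{52} ≡ 1 (mod 53) since 53 is prime and gcd(20, 53) = 1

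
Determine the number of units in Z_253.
220

Prime factorization: 253 = 11 × 23
Using the formula φ(n) = n × Π(1 - 1/p) for each prime factor p:
φ(253) = 253 × (1 - 1/11) × (1 - 1/23)
φ(253) = 220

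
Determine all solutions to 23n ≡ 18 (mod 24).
6

Since gcd(23, 24) = 1 divides 18, a solution exists.
Multiply both sides by the inverse of 23 mod 24:
  23^(-1) mod 24 = 23
  x ≡ 23 × 18 ≡ 414 ≡ 6 (mod 24)
Verification: 23 × 6 = 138 = 5 × 24 + 18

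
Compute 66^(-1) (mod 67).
66

Using Extended Euclidean Algorithm:
gcd(66, 67) = 1
Bezout coefficients: 66 × -1 + 67 × 1 = 1
So 66 × -1 ≡ 1 (mod 67)
The inverse is -1 mod 67 = 66
Verification: 66 × 66 = 4356 = 65 × 67 + 1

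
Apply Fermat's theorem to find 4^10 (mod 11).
By Fermat's Little Theorem, 4^{10} ≡ 1 (mod 11) since 11 is prime and gcd(4, 11) = 1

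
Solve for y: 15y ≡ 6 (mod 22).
18

Since gcd(15, 22) = 1 divides 6, a solution exists.
Multiply both sides by the inverse of 15 mod 22:
  15^(-1) mod 22 = 3
  x ≡ 3 × 6 ≡ 18 ≡ 18 (mod 22)
Verification: 15 × 18 = 270 = 12 × 22 + 6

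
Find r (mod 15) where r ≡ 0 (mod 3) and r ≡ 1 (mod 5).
M = 3 × 5 = 15. M₁ = 5, y₁ ≡ 2 (mod 3). M₂ = 3, y₂ ≡ 2 (mod 5). r = 0×5×2 + 1×3×2 ≡ 6 (mod 15)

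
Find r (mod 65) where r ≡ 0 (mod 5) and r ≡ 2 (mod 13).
M = 5 × 13 = 65. M₁ = 13, y₁ ≡ 2 (mod 5). M₂ = 5, y₂ ≡ 8 (mod 13). r = 0×13×2 + 2×5×8 ≡ 15 (mod 65)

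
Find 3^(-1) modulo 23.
8

Using Extended Euclidean Algorithm:
gcd(3, 23) = 1
Bezout coefficients: 3 × 8 + 23 × -1 = 1
So 3 × 8 ≡ 1 (mod 23)
The inverse is 8 mod 23 = 8
Verification: 3 × 8 = 24 = 1 × 23 + 1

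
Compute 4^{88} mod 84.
4

Using successive squaring:
Binary expansion of 88: 1011000
Powers of 4 mod 84 (each is the square of the previous):
  4^1 ≡ 4 (mod 84)
  4^2 ≡ 4² = 16 ≡ 16 (mod 84)
  4^4 ≡ 16² = 256 ≡ 4 (mod 84)
  4^8 ≡ 4² = 16 ≡ 16 (mod 84)
  4^16 ≡ 16² = 256 ≡ 4 (mod 84)
  4^32 ≡ 4² = 16 ≡ 16 (mod 84)
  4^64 ≡ 16² = 256 ≡ 4 (mod 84)
88 = 64 + 16 + 8, so 4^88 = 4^64 × 4^16 × 4^8 ≡ 4 × 4 × 16 (mod 84)
Multiplying step by step:
  4 × 4 = 16 ≡ 16 (mod 84)
  16 × 16 = 256 ≡ 4 (mod 84)
Result: 4^88 ≡ 4 (mod 84)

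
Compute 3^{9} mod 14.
13

Using successive squaring:
Binary expansion of 9: 1001
Powers of 3 mod 14 (each is the square of the previous):
  3^1 ≡ 3 (mod 14)
  3^2 ≡ 3² = 9 ≡ 9 (mod 14)
  3^4 ≡ 9² = 81 ≡ 11 (mod 14)
  3^8 ≡ 11² = 121 ≡ 9 (mod 14)
9 = 8 + 1, so 3^9 = 3^8 × 3^1 ≡ 9 × 3 (mod 14)
Multiplying step by step:
  9 × 3 = 27 ≡ 13 (mod 14)
Result: 3^9 ≡ 13 (mod 14)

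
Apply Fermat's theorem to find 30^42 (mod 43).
By Fermat's Little Theorem, 30^{42} ≡ 1 (mod 43) since 43 is prime and gcd(30, 43) = 1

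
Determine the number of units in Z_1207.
1120

Prime factorization: 1207 = 17 × 71
Using the formula φ(n) = n × Π(1 - 1/p) for each prime factor p:
φ(1207) = 1207 × (1 - 1/17) × (1 - 1/71)
φ(1207) = 1120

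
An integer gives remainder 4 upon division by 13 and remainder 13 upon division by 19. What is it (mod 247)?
M = 13 × 19 = 247. M₁ = 19, y₁ ≡ 11 (mod 13). M₂ = 13, y₂ ≡ 3 (mod 19). y = 4×19×11 + 13×13×3 ≡ 108 (mod 247). The smallest positive such number is 108.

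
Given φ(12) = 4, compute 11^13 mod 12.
By Euler: 11^{4} ≡ 1 (mod 12) since gcd(11, 12) = 1. 13 = 3×4 + 1. So 11^{13} ≡ 11^{1} ≡ 11 (mod 12)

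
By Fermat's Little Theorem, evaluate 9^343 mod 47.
By Fermat: 9^{46} ≡ 1 (mod 47). 343 ≡ 21 (mod 46). So 9^{343} ≡ 9^{21} ≡ 18 (mod 47)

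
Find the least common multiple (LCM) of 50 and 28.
700

First find GCD(50, 28) using the Euclidean algorithm:
50 = 1 × 28 + 22
28 = 1 × 22 + 6
22 = 3 × 6 + 4
6 = 1 × 4 + 2
4 = 2 × 2 + 0
GCD(50, 28) = 2

LCM formula: LCM(a, b) = (a × b) / GCD(a, b)
LCM(50, 28) = (50 × 28) / 2
LCM(50, 28) = 1400 / 2
LCM(50, 28) = 700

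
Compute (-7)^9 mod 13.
(-7) ≡ 6 (mod 13). 9 = 8 + 1 (binary 1001). Repeated squaring mod 13: 6^1 ≡ 6; 6^2 ≡ 6² = 36 ≡ 10; 6^4 ≡ 10² = 100 ≡ 9; 6^8 ≡ 9² = 81 ≡ 3. Multiply: (-7)^9 ≡ 6^8 × 6^1 ≡ 3 × 6 (mod 13): 3 × 6 = 18 ≡ 5. So (-7)^9 ≡ 5 (mod 13).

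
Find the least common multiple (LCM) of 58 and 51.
2958

First find GCD(58, 51) using the Euclidean algorithm:
58 = 1 × 51 + 7
51 = 7 × 7 + 2
7 = 3 × 2 + 1
2 = 2 × 1 + 0
GCD(58, 51) = 1

LCM formula: LCM(a, b) = (a × b) / GCD(a, b)
LCM(58, 51) = (58 × 51) / 1
LCM(58, 51) = 2958 / 1
LCM(58, 51) = 2958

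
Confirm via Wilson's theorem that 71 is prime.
(70)! mod 71 = 70. Since this equals -1 (mod 71), Wilson confirms 71 is prime.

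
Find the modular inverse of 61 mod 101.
61^(-1) ≡ 53 (mod 101). Verification: 61 × 53 = 3233 ≡ 1 (mod 101)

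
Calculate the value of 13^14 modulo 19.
Using repeated squaring. 14 = 8 + 4 + 2 (binary 1110). Repeated squaring mod 19: 13^1 ≡ 13; 13^2 ≡ 13² = 169 ≡ 17; 13^4 ≡ 17² = 289 ≡ 4; 13^8 ≡ 4² = 16 ≡ 16. Multiply: 13^14 = 13^8 × 13^4 × 13^2 ≡ 16 × 4 × 17 (mod 19): 16 × 4 = 64 ≡ 7; 7 × 17 = 119 ≡ 5. So 13^14 ≡ 5 (mod 19).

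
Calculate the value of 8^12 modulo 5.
Using Fermat: 8^{4} ≡ 1 (mod 5). 12 ≡ 0 (mod 4). So 8^{12} ≡ 8^{0} ≡ 1 (mod 5)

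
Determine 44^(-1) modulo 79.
44^(-1) ≡ 9 (mod 79). Verification: 44 × 9 = 396 ≡ 1 (mod 79)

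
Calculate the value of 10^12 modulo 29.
Using repeated squaring. 12 = 8 + 4 (binary 1100). Repeated squaring mod 29: 10^1 ≡ 10; 10^2 ≡ 10² = 100 ≡ 13; 10^4 ≡ 13² = 169 ≡ 24; 10^8 ≡ 24² = 576 ≡ 25. Multiply: 10^12 = 10^8 × 10^4 ≡ 25 × 24 (mod 29): 25 × 24 = 600 ≡ 20. So 10^12 ≡ 20 (mod 29).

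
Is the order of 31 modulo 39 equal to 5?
No, the actual order is 4, not 5.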